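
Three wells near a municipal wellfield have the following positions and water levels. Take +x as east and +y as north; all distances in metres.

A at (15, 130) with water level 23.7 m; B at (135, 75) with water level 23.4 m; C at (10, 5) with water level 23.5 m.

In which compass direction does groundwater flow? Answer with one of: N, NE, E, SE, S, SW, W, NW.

SE

Taking A as reference: B−A = (120, -55, -0.3); C−A = (-5, -125, -0.2).
Solve a·Δx + b·Δy = Δh: det = 120·(-125) − (-5)·(-55) = -15275.
∂h/∂x = [(-0.3)·(-125) − (-0.2)·(-55)] / -15275 = -0.001735
∂h/∂y = [120·(-0.2) − (-5)·(-0.3)] / -15275 = +0.001669
Flow = −∇h = (+0.001735 east, -0.001669 north), which points southeast.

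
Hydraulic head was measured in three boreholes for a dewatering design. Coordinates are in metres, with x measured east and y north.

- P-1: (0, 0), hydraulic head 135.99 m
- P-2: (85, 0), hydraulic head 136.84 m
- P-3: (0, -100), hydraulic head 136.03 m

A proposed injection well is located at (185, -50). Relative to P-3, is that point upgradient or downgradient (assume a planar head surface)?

∂h/∂x = (136.84 − 135.99) / (85 − 0) = +0.010000
∂h/∂y = (136.03 − 135.99) / (-100 − 0) = -0.0004000
Head at (185, -50) = 135.99 + (+0.010000)·(185) + (-0.0004000)·(-50) = 137.86 m.
That is higher than the 136.03 m at P-3, so the point is upgradient.

upgradient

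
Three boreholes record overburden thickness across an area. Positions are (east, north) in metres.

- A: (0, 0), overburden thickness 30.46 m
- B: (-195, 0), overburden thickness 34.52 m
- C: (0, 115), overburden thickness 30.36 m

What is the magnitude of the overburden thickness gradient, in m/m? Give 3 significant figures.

∂d/∂x = (34.52 − 30.46) / (-195 − 0) = -0.02082
∂d/∂y = (30.36 − 30.46) / (115 − 0) = -0.0008696
|∇f| = √(-0.02082² + -0.0008696²) = 0.02084 m/m

0.0208 m/m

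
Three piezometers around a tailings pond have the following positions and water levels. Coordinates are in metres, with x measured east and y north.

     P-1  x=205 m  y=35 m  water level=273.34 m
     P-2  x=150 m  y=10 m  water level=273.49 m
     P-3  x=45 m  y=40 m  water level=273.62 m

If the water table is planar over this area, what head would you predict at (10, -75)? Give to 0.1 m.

273.9 m

With h = a·x + b·y + c and P-1 as origin, the differences give:
  (-55)·a + (-25)·b = +0.15
  (-160)·a + 5·b = +0.28
Eliminate b (×5 and ×(-25), subtract): -4275·a = 7.750 → a = ∂h/∂x = -0.001813
Back-substitute: b = ∂h/∂y = -0.002012.
h(10, -75) = 273.34 + (-0.001813)·(-195) + (-0.002012)·(-110) = 273.34 +0.354 +0.221 = 273.915 m.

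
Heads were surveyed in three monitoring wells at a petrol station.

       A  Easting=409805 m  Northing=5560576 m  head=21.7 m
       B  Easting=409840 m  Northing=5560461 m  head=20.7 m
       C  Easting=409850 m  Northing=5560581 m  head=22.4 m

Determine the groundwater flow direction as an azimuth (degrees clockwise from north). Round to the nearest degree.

227°

With h = a·x + b·y + c and A as origin, the differences give:
  35·a + (-115)·b = -1.0
  45·a + 5·b = +0.7
Eliminate b (×5 and ×(-115), subtract): 5350·a = 75.50 → a = ∂h/∂x = +0.01411
Back-substitute: b = ∂h/∂y = +0.01299.
Flow direction (−∇h) has components (-0.01411 E, -0.01299 N).
Azimuth = atan2(E, N) = atan2(-0.01411, -0.01299) = 227.4° ≈ 227°.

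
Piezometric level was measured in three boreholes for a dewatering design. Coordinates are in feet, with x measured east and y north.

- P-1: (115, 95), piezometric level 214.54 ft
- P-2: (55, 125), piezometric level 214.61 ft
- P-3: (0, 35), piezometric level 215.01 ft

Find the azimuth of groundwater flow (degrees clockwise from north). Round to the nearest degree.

Differences from P-1: to P-2 (Δx, Δy, Δh) = (-60, 30, +0.07); to P-3 = (-115, -60, +0.47).
Solve a·Δx + b·Δy = Δh: det = (-60)·(-60) − (-115)·30 = 7050.
∂h/∂x = [(+0.07)·(-60) − (+0.47)·30] / 7050 = -0.002596
∂h/∂y = [(-60)·(+0.47) − (-115)·(+0.07)] / 7050 = -0.002858
Flow direction (−∇h) has components (+0.002596 E, +0.002858 N).
Azimuth = atan2(E, N) = atan2(+0.002596, +0.002858) = 42.2° ≈ 042°.

042°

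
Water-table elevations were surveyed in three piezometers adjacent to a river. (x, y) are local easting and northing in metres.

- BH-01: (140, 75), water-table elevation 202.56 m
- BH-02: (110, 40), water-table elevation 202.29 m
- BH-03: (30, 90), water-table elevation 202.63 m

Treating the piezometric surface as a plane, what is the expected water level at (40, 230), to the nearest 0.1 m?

203.7 m

Taking BH-01 as reference: BH-02−BH-01 = (-30, -35, -0.27); BH-03−BH-01 = (-110, 15, +0.07).
Solve a·Δx + b·Δy = Δh: det = (-30)·15 − (-110)·(-35) = -4300.
∂h/∂x = [(-0.27)·15 − (+0.07)·(-35)] / -4300 = +0.0003721
∂h/∂y = [(-30)·(+0.07) − (-110)·(-0.27)] / -4300 = +0.007395
h(40, 230) = 202.56 + (+0.0003721)·(-100) + (+0.007395)·(155) = 202.56 -0.037 +1.146 = 203.669 m.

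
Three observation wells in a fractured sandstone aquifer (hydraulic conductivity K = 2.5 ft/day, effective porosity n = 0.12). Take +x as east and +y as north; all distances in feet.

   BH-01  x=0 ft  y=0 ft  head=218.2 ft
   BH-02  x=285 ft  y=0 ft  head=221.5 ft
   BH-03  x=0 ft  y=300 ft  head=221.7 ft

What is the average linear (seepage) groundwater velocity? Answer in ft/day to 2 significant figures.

0.34 ft/day

∂h/∂x = (221.5 − 218.2) / (285 − 0) = +0.01158
∂h/∂y = (221.7 − 218.2) / (300 − 0) = +0.01167
|∇h| = √(0.01158² + 0.01167²) = 0.01644
Seepage velocity v = K·i/n = 2.5 × 0.01644 / 0.12 = 0.3425 ft/day.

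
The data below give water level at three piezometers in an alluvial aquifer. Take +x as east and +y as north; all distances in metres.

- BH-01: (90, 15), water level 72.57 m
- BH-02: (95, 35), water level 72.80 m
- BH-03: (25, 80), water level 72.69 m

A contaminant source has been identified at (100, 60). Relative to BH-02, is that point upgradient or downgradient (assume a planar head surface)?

upgradient

With h = a·x + b·y + c and BH-01 as origin, the differences give:
  5·a + 20·b = +0.23
  (-65)·a + 65·b = +0.12
Eliminate b (×65 and ×20, subtract): 1625·a = 12.550 → a = ∂h/∂x = +0.007723
Back-substitute: b = ∂h/∂y = +0.009569.
Head at (100, 60) = 72.57 + (+0.007723)·(10) + (+0.009569)·(45) = 73.08 m.
That is higher than the 72.80 m at BH-02, so the point is upgradient.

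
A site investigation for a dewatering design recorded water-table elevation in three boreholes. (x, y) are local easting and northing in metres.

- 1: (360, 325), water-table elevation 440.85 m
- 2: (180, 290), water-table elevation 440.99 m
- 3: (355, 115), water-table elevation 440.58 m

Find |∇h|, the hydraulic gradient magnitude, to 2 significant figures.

Taking 1 as reference: 2−1 = (-180, -35, +0.14); 3−1 = (-5, -210, -0.27).
Solve a·Δx + b·Δy = Δh: det = (-180)·(-210) − (-5)·(-35) = 37625.
∂h/∂x = [(+0.14)·(-210) − (-0.27)·(-35)] / 37625 = -0.001033
∂h/∂y = [(-180)·(-0.27) − (-5)·(+0.14)] / 37625 = +0.001310
|∇h| = √(-0.001033² + 0.001310²) = 0.001668

0.0017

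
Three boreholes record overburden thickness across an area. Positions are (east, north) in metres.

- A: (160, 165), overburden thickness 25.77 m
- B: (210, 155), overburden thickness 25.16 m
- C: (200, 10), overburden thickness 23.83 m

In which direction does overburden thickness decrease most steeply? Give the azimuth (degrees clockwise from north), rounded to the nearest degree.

Differences from A: to B (Δx, Δy, Δh) = (50, -10, -0.61); to C = (40, -155, -1.94).
Solve a·Δx + b·Δy = Δd: det = 50·(-155) − 40·(-10) = -7350.
∂d/∂x = [(-0.61)·(-155) − (-1.94)·(-10)] / -7350 = -0.01022
∂d/∂y = [50·(-1.94) − 40·(-0.61)] / -7350 = +0.009878
Steepest decrease is along −∇f: components (+0.01022 E, -0.009878 N).
Azimuth = atan2(+0.01022, -0.009878) = 134.0° ≈ 134°.

134°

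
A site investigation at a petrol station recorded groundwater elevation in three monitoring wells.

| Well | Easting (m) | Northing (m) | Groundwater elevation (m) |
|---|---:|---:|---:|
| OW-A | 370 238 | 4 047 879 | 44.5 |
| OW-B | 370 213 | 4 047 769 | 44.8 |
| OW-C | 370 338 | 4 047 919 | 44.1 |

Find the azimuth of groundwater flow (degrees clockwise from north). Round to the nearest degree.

Differences from OW-A: to OW-B (Δx, Δy, Δh) = (-25, -110, +0.3); to OW-C = (100, 40, -0.4).
Determinant of the coordinate differences = (-25)·40 − 100·(-110) = 10000.
∂h/∂x = [(+0.3)·40 − (-0.4)·(-110)] / 10000 = -0.003200
∂h/∂y = [(-25)·(-0.4) − 100·(+0.3)] / 10000 = -0.002000
Flow direction (−∇h) has components (+0.003200 E, +0.002000 N).
Azimuth = atan2(E, N) = atan2(+0.003200, +0.002000) = 58.0° ≈ 058°.

058°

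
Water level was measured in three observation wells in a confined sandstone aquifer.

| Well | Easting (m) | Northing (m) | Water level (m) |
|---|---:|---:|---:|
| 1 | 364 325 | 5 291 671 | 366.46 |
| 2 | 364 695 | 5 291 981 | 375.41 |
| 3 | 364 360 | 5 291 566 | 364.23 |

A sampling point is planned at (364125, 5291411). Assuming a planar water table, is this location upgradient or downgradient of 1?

Three-point gradient (reference 1): Δ to 2 = (370, 310, +8.95), Δ to 3 = (35, -105, -2.23).
∂h/∂x = +0.004999, ∂h/∂y = +0.02290 (det = -49700).
Head at (364125, 5291411) = 366.46 + (+0.004999)·(-200) + (+0.02290)·(-260) = 359.51 m.
That is lower than the 366.46 m at 1, so the point is downgradient.

downgradient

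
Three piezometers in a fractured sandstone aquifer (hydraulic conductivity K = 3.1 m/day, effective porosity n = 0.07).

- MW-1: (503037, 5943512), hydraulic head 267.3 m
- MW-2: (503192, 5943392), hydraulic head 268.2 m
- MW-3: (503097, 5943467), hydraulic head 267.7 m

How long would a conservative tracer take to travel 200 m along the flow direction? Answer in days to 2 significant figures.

93 days

Taking MW-1 as reference: MW-2−MW-1 = (155, -120, +0.9); MW-3−MW-1 = (60, -45, +0.4).
Solve a·Δx + b·Δy = Δh: det = 155·(-45) − 60·(-120) = 225.
∂h/∂x = [(+0.9)·(-45) − (+0.4)·(-120)] / 225 = +0.03333
∂h/∂y = [155·(+0.4) − 60·(+0.9)] / 225 = +0.03556
|∇h| = √(0.03333² + 0.03556²) = 0.04874
Seepage velocity v = K·i/n = 3.1 × 0.04874 / 0.07 = 2.158 m/day.
t = 200 / 2.158 = 92.68 days.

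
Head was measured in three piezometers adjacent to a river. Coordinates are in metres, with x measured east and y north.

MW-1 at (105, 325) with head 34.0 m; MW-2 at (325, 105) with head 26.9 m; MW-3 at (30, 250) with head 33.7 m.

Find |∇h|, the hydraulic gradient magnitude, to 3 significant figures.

0.0230

Taking MW-1 as reference: MW-2−MW-1 = (220, -220, -7.1); MW-3−MW-1 = (-75, -75, -0.3).
Determinant of the coordinate differences = 220·(-75) − (-75)·(-220) = -33000.
∂h/∂x = [(-7.1)·(-75) − (-0.3)·(-220)] / -33000 = -0.01414
∂h/∂y = [220·(-0.3) − (-75)·(-7.1)] / -33000 = +0.01814
|∇h| = √(-0.01414² + 0.01814²) = 0.023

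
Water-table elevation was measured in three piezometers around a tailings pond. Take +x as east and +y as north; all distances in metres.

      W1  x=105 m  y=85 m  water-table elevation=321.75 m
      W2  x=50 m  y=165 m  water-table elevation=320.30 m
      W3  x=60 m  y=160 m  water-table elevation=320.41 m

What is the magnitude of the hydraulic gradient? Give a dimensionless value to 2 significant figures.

0.016

Differences from W1: to W2 (Δx, Δy, Δh) = (-55, 80, -1.45); to W3 = (-45, 75, -1.34).
Solve a·Δx + b·Δy = Δh: det = (-55)·75 − (-45)·80 = -525.
∂h/∂x = [(-1.45)·75 − (-1.34)·80] / -525 = +0.002952
∂h/∂y = [(-55)·(-1.34) − (-45)·(-1.45)] / -525 = -0.01610
|∇h| = √(0.002952² + -0.01610²) = 0.01637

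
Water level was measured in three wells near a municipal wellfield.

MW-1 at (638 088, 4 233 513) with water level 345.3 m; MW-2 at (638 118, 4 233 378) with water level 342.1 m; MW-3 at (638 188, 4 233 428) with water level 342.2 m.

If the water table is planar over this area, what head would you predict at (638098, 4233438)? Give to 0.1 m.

343.6 m

Differences from MW-1: to MW-2 (Δx, Δy, Δh) = (30, -135, -3.2); to MW-3 = (100, -85, -3.1).
Solve a·Δx + b·Δy = Δh: det = 30·(-85) − 100·(-135) = 10950.
∂h/∂x = [(-3.2)·(-85) − (-3.1)·(-135)] / 10950 = -0.01338
∂h/∂y = [30·(-3.1) − 100·(-3.2)] / 10950 = +0.02073
h(638098, 4233438) = 345.3 + (-0.01338)·(10) + (+0.02073)·(-75) = 345.3 -0.134 -1.555 = 343.611 m.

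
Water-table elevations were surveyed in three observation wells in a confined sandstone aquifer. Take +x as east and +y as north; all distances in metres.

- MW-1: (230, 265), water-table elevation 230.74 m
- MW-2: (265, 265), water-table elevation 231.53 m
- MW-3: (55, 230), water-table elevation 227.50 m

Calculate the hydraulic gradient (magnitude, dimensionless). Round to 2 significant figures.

0.030

With h = a·x + b·y + c and MW-1 as origin, the differences give:
  35·a + 0·b = +0.79
  (-175)·a + (-35)·b = -3.24
Eliminate b (×(-35) and ×0, subtract): -1225·a = -27.650 → a = ∂h/∂x = +0.02257
Back-substitute: b = ∂h/∂y = -0.02029.
|∇h| = √(0.02257² + -0.02029²) = 0.03035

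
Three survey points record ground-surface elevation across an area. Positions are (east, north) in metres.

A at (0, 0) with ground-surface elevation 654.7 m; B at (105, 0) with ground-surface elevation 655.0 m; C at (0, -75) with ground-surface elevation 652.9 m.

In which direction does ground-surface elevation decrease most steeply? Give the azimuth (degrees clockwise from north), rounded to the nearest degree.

∂z/∂x = (655.0 − 654.7) / (105 − 0) = +0.002857
∂z/∂y = (652.9 − 654.7) / (-75 − 0) = +0.02400
Steepest decrease is along −∇f: components (-0.002857 E, -0.02400 N).
Azimuth = atan2(-0.002857, -0.02400) = 186.8° ≈ 187°.

187°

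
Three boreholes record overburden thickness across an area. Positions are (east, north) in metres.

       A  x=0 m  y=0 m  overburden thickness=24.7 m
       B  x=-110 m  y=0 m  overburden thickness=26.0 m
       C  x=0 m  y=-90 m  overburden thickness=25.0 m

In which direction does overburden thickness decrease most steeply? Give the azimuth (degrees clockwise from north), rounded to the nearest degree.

∂d/∂x = (26.0 − 24.7) / (-110 − 0) = -0.01182
∂d/∂y = (25.0 − 24.7) / (-90 − 0) = -0.003333
Steepest decrease is along −∇f: components (+0.01182 E, +0.003333 N).
Azimuth = atan2(+0.01182, +0.003333) = 74.2° ≈ 074°.

074°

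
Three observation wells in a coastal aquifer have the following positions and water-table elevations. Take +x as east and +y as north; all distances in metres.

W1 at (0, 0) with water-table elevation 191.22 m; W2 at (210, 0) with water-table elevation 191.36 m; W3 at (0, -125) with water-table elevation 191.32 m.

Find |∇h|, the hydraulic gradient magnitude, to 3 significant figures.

∂h/∂x = (191.36 − 191.22) / (210 − 0) = +0.0006667
∂h/∂y = (191.32 − 191.22) / (-125 − 0) = -0.0008000
|∇h| = √(0.0006667² + -0.0008000²) = 0.001041

0.00104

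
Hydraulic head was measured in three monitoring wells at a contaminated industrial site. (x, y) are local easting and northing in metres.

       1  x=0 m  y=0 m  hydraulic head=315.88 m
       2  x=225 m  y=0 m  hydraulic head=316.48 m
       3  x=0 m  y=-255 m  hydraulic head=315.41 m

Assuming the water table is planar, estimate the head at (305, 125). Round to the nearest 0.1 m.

∂h/∂x = (316.48 − 315.88) / (225 − 0) = +0.002667
∂h/∂y = (315.41 − 315.88) / (-255 − 0) = +0.001843
h(305, 125) = 315.88 + (+0.002667)·(305) + (+0.001843)·(125) = 315.88 +0.813 +0.230 = 316.924 m.

316.9 m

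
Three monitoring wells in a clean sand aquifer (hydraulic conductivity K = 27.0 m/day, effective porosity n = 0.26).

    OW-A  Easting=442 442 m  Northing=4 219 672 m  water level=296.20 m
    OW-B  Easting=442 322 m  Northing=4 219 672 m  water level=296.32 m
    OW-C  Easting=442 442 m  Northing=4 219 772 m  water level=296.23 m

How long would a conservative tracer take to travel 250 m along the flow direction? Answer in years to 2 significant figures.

∂h/∂x = (296.32 − 296.20) / (442322 − 442442) = -0.001000
∂h/∂y = (296.23 − 296.20) / (4219772 − 4219672) = +0.0003000
|∇h| = √(-0.001000² + 0.0003000²) = 0.001044
Seepage velocity v = K·i/n = 27.0 × 0.001044 / 0.26 = 0.1084 m/day.
t = 250 / 0.1084 = 2306 days = 6.31 years.

6.3 years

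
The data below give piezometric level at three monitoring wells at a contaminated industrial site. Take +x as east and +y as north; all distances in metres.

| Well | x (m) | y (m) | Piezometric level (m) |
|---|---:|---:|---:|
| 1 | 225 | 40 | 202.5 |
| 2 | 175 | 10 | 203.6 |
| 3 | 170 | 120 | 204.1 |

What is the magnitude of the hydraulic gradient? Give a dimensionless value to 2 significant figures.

0.024

With h = a·x + b·y + c and 1 as origin, the differences give:
  (-50)·a + (-30)·b = +1.1
  (-55)·a + 80·b = +1.6
Eliminate b (×80 and ×(-30), subtract): -5650·a = 136.00 → a = ∂h/∂x = -0.02407
Back-substitute: b = ∂h/∂y = +0.003451.
|∇h| = √(-0.02407² + 0.003451²) = 0.02432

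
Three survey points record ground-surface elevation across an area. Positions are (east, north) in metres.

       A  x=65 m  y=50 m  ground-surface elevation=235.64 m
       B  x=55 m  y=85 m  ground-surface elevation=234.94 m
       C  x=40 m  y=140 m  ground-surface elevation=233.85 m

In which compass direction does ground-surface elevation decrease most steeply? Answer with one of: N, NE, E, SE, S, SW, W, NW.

Taking A as reference: B−A = (-10, 35, -0.70); C−A = (-25, 90, -1.79).
Determinant of the coordinate differences = (-10)·90 − (-25)·35 = -25.
∂z/∂x = [(-0.70)·90 − (-1.79)·35] / -25 = +0.01400
∂z/∂y = [(-10)·(-1.79) − (-25)·(-0.70)] / -25 = -0.01600
Steepest decrease is along −∇f = (-0.01400 E, +0.01600 N) → northwest.

NW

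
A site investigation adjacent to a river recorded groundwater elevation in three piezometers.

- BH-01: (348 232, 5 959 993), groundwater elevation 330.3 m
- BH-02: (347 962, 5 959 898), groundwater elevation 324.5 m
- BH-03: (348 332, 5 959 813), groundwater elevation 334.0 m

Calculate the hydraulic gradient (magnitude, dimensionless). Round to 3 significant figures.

0.0251

With h = a·x + b·y + c and BH-01 as origin, the differences give:
  (-270)·a + (-95)·b = -5.8
  100·a + (-180)·b = +3.7
Eliminate b (×(-180) and ×(-95), subtract): 58100·a = 1395.50 → a = ∂h/∂x = +0.02402
Back-substitute: b = ∂h/∂y = -0.007212.
|∇h| = √(0.02402² + -0.007212²) = 0.02508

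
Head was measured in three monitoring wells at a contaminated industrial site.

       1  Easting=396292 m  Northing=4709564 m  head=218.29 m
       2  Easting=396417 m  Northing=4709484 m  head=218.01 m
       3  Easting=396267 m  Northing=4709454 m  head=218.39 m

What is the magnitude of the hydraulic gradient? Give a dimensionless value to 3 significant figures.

0.00249

With h = a·x + b·y + c and 1 as origin, the differences give:
  125·a + (-80)·b = -0.28
  (-25)·a + (-110)·b = +0.10
Eliminate b (×(-110) and ×(-80), subtract): -15750·a = 38.800 → a = ∂h/∂x = -0.002463
Back-substitute: b = ∂h/∂y = -0.0003492.
|∇h| = √(-0.002463² + -0.0003492²) = 0.002488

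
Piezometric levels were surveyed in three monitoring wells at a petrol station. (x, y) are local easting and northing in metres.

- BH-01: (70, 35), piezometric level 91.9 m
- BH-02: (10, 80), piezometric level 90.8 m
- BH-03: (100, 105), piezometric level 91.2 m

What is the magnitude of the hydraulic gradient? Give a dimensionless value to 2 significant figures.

0.016

Differences from BH-01: to BH-02 (Δx, Δy, Δh) = (-60, 45, -1.1); to BH-03 = (30, 70, -0.7).
Determinant of the coordinate differences = (-60)·70 − 30·45 = -5550.
∂h/∂x = [(-1.1)·70 − (-0.7)·45] / -5550 = +0.008198
∂h/∂y = [(-60)·(-0.7) − 30·(-1.1)] / -5550 = -0.01351
|∇h| = √(0.008198² + -0.01351²) = 0.0158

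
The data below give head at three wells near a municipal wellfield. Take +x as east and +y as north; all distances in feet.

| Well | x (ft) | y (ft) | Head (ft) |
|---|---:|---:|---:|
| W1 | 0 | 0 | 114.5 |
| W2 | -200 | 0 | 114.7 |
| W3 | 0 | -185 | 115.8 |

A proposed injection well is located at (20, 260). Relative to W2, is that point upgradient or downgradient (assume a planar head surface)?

downgradient

∂h/∂x = (114.7 − 114.5) / (-200 − 0) = -0.001000
∂h/∂y = (115.8 − 114.5) / (-185 − 0) = -0.007027
Head at (20, 260) = 114.5 + (-0.001000)·(20) + (-0.007027)·(260) = 112.65 ft.
That is lower than the 114.7 ft at W2, so the point is downgradient.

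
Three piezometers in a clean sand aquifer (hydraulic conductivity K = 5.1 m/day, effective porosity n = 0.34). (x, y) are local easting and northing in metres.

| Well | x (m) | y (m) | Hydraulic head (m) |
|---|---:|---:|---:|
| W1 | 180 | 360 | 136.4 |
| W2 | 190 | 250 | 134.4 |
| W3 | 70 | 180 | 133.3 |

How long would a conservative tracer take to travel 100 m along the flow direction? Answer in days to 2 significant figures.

370 days

Taking W1 as reference: W2−W1 = (10, -110, -2.0); W3−W1 = (-110, -180, -3.1).
Determinant of the coordinate differences = 10·(-180) − (-110)·(-110) = -13900.
∂h/∂x = [(-2.0)·(-180) − (-3.1)·(-110)] / -13900 = -0.001367
∂h/∂y = [10·(-3.1) − (-110)·(-2.0)] / -13900 = +0.01806
|∇h| = √(-0.001367² + 0.01806²) = 0.01811
Seepage velocity v = K·i/n = 5.1 × 0.01811 / 0.34 = 0.2717 m/day.
t = 100 / 0.2717 = 368.1 days.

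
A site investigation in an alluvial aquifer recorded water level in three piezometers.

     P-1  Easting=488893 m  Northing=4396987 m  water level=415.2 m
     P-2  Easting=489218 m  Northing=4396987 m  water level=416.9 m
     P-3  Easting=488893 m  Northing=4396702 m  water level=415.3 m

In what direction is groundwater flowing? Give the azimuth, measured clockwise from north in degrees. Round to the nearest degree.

274°

∂h/∂x = (416.9 − 415.2) / (489218 − 488893) = +0.005231
∂h/∂y = (415.3 − 415.2) / (4396702 − 4396987) = -0.0003509
Flow direction (−∇h) has components (-0.005231 E, +0.0003509 N).
Azimuth = atan2(E, N) = atan2(-0.005231, +0.0003509) = 273.8° ≈ 274°.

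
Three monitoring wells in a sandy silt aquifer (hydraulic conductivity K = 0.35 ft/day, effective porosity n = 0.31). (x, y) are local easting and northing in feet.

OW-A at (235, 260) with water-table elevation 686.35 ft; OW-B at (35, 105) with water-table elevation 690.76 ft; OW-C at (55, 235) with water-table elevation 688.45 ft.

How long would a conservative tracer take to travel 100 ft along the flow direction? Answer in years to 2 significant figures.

With h = a·x + b·y + c and OW-A as origin, the differences give:
  (-200)·a + (-155)·b = +4.41
  (-180)·a + (-25)·b = +2.10
Eliminate b (×(-25) and ×(-155), subtract): -22900·a = 215.250 → a = ∂h/∂x = -0.009400
Back-substitute: b = ∂h/∂y = -0.01632.
|∇h| = √(-0.009400² + -0.01632²) = 0.01883
Seepage velocity v = K·i/n = 0.35 × 0.01883 / 0.31 = 0.02126 ft/day.
t = 100 / 0.02126 = 4704 days = 12.9 years.

13 years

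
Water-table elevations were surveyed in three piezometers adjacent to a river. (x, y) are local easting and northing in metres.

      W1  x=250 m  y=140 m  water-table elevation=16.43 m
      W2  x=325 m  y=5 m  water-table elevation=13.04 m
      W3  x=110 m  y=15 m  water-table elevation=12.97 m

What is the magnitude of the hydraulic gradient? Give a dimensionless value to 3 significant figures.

0.0260

Differences from W1: to W2 (Δx, Δy, Δh) = (75, -135, -3.39); to W3 = (-140, -125, -3.46).
Solve a·Δx + b·Δy = Δh: det = 75·(-125) − (-140)·(-135) = -28275.
∂h/∂x = [(-3.39)·(-125) − (-3.46)·(-135)] / -28275 = +0.001533
∂h/∂y = [75·(-3.46) − (-140)·(-3.39)] / -28275 = +0.02596
|∇h| = √(0.001533² + 0.02596²) = 0.02601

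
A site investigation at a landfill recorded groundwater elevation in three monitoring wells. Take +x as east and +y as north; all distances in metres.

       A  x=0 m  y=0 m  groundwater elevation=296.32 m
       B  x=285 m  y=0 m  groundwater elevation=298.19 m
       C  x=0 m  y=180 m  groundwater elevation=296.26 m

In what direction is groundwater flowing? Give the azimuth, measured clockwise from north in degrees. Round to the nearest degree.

273°

∂h/∂x = (298.19 − 296.32) / (285 − 0) = +0.006561
∂h/∂y = (296.26 − 296.32) / (180 − 0) = -0.0003333
Flow direction (−∇h) has components (-0.006561 E, +0.0003333 N).
Azimuth = atan2(E, N) = atan2(-0.006561, +0.0003333) = 272.9° ≈ 273°.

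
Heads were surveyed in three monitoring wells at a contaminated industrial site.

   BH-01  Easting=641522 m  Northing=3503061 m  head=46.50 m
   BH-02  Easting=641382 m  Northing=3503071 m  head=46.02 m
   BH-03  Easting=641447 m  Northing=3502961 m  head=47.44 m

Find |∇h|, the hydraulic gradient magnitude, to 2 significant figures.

0.012

Taking BH-01 as reference: BH-02−BH-01 = (-140, 10, -0.48); BH-03−BH-01 = (-75, -100, +0.94).
Determinant of the coordinate differences = (-140)·(-100) − (-75)·10 = 14750.
∂h/∂x = [(-0.48)·(-100) − (+0.94)·10] / 14750 = +0.002617
∂h/∂y = [(-140)·(+0.94) − (-75)·(-0.48)] / 14750 = -0.01136
|∇h| = √(0.002617² + -0.01136²) = 0.01166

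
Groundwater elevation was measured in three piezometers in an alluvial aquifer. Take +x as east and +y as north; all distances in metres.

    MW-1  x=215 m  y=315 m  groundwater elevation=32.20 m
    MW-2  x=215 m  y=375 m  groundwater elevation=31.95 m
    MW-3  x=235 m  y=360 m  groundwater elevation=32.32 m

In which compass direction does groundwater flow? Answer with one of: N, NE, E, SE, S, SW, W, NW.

W

With h = a·x + b·y + c and MW-1 as origin, the differences give:
  0·a + 60·b = -0.25
  20·a + 45·b = +0.12
Eliminate b (×45 and ×60, subtract): -1200·a = -18.450 → a = ∂h/∂x = +0.01538
Back-substitute: b = ∂h/∂y = -0.004167.
Flow = −∇h = (-0.01538 east, +0.004167 north), which points west.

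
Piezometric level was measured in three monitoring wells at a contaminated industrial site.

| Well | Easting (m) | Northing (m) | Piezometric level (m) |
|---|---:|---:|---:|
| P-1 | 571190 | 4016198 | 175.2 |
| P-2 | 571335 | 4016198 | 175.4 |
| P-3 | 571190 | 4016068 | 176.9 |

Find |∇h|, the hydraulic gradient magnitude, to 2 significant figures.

0.013

∂h/∂x = (175.4 − 175.2) / (571335 − 571190) = +0.001379
∂h/∂y = (176.9 − 175.2) / (4016068 − 4016198) = -0.01308
|∇h| = √(0.001379² + -0.01308²) = 0.01315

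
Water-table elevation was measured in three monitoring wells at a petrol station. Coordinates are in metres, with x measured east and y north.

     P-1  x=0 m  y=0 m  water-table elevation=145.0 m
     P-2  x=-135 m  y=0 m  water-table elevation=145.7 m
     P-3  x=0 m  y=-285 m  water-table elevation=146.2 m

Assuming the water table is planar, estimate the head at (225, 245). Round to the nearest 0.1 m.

142.8 m

∂h/∂x = (145.7 − 145.0) / (-135 − 0) = -0.005185
∂h/∂y = (146.2 − 145.0) / (-285 − 0) = -0.004211
h(225, 245) = 145.0 + (-0.005185)·(225) + (-0.004211)·(245) = 145.0 -1.167 -1.032 = 142.802 m.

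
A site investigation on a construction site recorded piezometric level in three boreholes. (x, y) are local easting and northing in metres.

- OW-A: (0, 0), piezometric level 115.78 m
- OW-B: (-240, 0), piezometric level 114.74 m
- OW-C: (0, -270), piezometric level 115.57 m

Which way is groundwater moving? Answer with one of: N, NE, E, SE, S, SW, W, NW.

∂h/∂x = (114.74 − 115.78) / (-240 − 0) = +0.004333
∂h/∂y = (115.57 − 115.78) / (-270 − 0) = +0.0007778
Flow = −∇h = (-0.004333 east, -0.0007778 north), which points west.

W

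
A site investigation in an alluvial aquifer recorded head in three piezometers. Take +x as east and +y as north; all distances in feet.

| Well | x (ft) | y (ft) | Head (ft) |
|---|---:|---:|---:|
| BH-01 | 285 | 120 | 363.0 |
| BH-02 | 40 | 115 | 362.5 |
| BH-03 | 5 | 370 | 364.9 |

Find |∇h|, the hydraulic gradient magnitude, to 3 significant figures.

0.00984

With h = a·x + b·y + c and BH-01 as origin, the differences give:
  (-245)·a + (-5)·b = -0.5
  (-280)·a + 250·b = +1.9
Eliminate b (×250 and ×(-5), subtract): -62650·a = -115.50 → a = ∂h/∂x = +0.001844
Back-substitute: b = ∂h/∂y = +0.009665.
|∇h| = √(0.001844² + 0.009665²) = 0.009839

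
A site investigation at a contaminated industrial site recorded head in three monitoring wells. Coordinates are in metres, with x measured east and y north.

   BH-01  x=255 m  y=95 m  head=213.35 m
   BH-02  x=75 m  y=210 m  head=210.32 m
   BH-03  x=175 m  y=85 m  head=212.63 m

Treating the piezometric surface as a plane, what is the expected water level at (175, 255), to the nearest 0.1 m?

With h = a·x + b·y + c and BH-01 as origin, the differences give:
  (-180)·a + 115·b = -3.03
  (-80)·a + (-10)·b = -0.72
Eliminate b (×(-10) and ×115, subtract): 11000·a = 113.100 → a = ∂h/∂x = +0.01028
Back-substitute: b = ∂h/∂y = -0.01025.
h(175, 255) = 213.35 + (+0.01028)·(-80) + (-0.01025)·(160) = 213.35 -0.823 -1.641 = 210.887 m.

210.9 m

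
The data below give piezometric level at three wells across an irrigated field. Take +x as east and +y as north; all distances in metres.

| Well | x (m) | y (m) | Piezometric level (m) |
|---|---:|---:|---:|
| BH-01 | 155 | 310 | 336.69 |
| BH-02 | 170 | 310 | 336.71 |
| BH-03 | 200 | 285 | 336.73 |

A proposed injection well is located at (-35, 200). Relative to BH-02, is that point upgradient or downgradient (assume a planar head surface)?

downgradient

Three-point gradient (reference BH-01): Δ to BH-02 = (15, 0, +0.02), Δ to BH-03 = (45, -25, +0.04).
∂h/∂x = +0.001333, ∂h/∂y = +0.0008000 (det = -375).
Head at (-35, 200) = 336.69 + (+0.001333)·(-190) + (+0.0008000)·(-110) = 336.35 m.
That is lower than the 336.71 m at BH-02, so the point is downgradient.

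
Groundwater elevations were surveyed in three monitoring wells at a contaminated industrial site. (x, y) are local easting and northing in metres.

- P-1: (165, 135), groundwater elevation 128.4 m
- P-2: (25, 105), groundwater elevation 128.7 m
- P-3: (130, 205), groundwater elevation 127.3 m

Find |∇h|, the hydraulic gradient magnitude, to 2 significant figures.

0.015

Differences from P-1: to P-2 (Δx, Δy, Δh) = (-140, -30, +0.3); to P-3 = (-35, 70, -1.1).
Solve a·Δx + b·Δy = Δh: det = (-140)·70 − (-35)·(-30) = -10850.
∂h/∂x = [(+0.3)·70 − (-1.1)·(-30)] / -10850 = +0.001106
∂h/∂y = [(-140)·(-1.1) − (-35)·(+0.3)] / -10850 = -0.01516
|∇h| = √(0.001106² + -0.01516²) = 0.0152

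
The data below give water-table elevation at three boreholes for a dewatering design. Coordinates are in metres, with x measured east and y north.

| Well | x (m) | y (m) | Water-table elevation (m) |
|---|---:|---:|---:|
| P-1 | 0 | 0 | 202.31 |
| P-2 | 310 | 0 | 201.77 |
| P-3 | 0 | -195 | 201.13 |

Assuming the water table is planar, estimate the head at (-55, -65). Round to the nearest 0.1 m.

202.0 m

∂h/∂x = (201.77 − 202.31) / (310 − 0) = -0.001742
∂h/∂y = (201.13 − 202.31) / (-195 − 0) = +0.006051
h(-55, -65) = 202.31 + (-0.001742)·(-55) + (+0.006051)·(-65) = 202.31 +0.096 -0.393 = 202.012 m.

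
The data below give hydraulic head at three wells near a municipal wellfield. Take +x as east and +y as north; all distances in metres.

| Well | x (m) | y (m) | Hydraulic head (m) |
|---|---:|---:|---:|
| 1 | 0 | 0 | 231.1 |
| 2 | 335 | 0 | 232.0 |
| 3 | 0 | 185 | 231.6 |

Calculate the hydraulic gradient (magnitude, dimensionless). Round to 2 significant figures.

∂h/∂x = (232.0 − 231.1) / (335 − 0) = +0.002687
∂h/∂y = (231.6 − 231.1) / (185 − 0) = +0.002703
|∇h| = √(0.002687² + 0.002703²) = 0.003811

0.0038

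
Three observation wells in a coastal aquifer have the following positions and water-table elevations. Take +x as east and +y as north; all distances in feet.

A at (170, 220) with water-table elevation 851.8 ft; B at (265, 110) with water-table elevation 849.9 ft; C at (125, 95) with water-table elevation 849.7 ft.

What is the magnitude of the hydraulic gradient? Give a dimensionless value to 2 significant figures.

Three-point gradient (reference A): Δ to B = (95, -110, -1.9), Δ to C = (-45, -125, -2.1).
∂h/∂x = -0.0003863, ∂h/∂y = +0.01694 (det = -16825).
|∇h| = √(-0.0003863² + 0.01694²) = 0.01694

0.017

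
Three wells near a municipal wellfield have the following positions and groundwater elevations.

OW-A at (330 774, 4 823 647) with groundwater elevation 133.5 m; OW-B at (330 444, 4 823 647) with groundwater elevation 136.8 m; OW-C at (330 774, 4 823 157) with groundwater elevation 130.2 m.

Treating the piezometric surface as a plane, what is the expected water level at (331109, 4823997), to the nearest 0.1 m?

∂h/∂x = (136.8 − 133.5) / (330444 − 330774) = -0.01000
∂h/∂y = (130.2 − 133.5) / (4823157 − 4823647) = +0.006735
h(331109, 4823997) = 133.5 + (-0.01000)·(335) + (+0.006735)·(350) = 133.5 -3.350 +2.357 = 132.507 m.

132.5 m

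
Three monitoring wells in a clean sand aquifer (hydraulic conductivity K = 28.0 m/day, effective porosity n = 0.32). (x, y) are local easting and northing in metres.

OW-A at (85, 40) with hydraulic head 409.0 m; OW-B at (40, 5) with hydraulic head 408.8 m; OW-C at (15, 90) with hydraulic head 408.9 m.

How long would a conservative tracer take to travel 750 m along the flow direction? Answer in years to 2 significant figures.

Taking OW-A as reference: OW-B−OW-A = (-45, -35, -0.2); OW-C−OW-A = (-70, 50, -0.1).
Solve a·Δx + b·Δy = Δh: det = (-45)·50 − (-70)·(-35) = -4700.
∂h/∂x = [(-0.2)·50 − (-0.1)·(-35)] / -4700 = +0.002872
∂h/∂y = [(-45)·(-0.1) − (-70)·(-0.2)] / -4700 = +0.002021
|∇h| = √(0.002872² + 0.002021²) = 0.003512
Seepage velocity v = K·i/n = 28.0 × 0.003512 / 0.32 = 0.3073 m/day.
t = 750 / 0.3073 = 2441 days = 6.68 years.

6.7 years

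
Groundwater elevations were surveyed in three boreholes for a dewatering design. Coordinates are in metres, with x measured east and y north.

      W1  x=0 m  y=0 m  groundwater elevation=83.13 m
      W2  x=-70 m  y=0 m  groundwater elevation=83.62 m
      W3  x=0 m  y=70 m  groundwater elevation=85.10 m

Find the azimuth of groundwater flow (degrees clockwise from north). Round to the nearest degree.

166°

∂h/∂x = (83.62 − 83.13) / (-70 − 0) = -0.007000
∂h/∂y = (85.10 − 83.13) / (70 − 0) = +0.02814
Flow direction (−∇h) has components (+0.007000 E, -0.02814 N).
Azimuth = atan2(E, N) = atan2(+0.007000, -0.02814) = 166.0° ≈ 166°.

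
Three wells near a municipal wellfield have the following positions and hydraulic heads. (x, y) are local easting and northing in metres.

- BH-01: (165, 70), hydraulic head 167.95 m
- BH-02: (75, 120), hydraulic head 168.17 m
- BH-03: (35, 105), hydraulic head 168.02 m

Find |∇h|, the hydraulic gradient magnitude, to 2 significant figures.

0.0068

With h = a·x + b·y + c and BH-01 as origin, the differences give:
  (-90)·a + 50·b = +0.22
  (-130)·a + 35·b = +0.07
Eliminate b (×35 and ×50, subtract): 3350·a = 4.200 → a = ∂h/∂x = +0.001254
Back-substitute: b = ∂h/∂y = +0.006657.
|∇h| = √(0.001254² + 0.006657²) = 0.006774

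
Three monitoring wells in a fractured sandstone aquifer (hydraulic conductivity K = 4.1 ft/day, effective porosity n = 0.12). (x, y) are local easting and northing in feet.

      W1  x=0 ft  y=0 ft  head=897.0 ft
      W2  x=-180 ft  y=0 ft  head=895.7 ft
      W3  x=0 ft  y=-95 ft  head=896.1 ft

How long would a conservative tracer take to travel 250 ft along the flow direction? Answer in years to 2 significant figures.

∂h/∂x = (895.7 − 897.0) / (-180 − 0) = +0.007222
∂h/∂y = (896.1 − 897.0) / (-95 − 0) = +0.009474
|∇h| = √(0.007222² + 0.009474²) = 0.01191
Seepage velocity v = K·i/n = 4.1 × 0.01191 / 0.12 = 0.4069 ft/day.
t = 250 / 0.4069 = 614.4 days = 1.68 years.

1.7 years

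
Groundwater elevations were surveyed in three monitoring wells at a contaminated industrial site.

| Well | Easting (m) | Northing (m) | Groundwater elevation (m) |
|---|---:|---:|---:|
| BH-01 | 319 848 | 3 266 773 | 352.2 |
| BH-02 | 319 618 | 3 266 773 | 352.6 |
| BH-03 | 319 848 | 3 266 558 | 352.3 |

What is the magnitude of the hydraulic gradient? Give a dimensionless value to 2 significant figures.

∂h/∂x = (352.6 − 352.2) / (319618 − 319848) = -0.001739
∂h/∂y = (352.3 − 352.2) / (3266558 − 3266773) = -0.0004651
|∇h| = √(-0.001739² + -0.0004651²) = 0.0018

0.0018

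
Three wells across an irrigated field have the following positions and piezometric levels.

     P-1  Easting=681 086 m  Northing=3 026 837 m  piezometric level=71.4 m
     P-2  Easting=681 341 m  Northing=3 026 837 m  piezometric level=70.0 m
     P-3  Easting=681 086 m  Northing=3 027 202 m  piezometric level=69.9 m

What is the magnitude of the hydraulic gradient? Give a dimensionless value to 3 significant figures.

0.00686

∂h/∂x = (70.0 − 71.4) / (681341 − 681086) = -0.005490
∂h/∂y = (69.9 − 71.4) / (3027202 − 3026837) = -0.004110
|∇h| = √(-0.005490² + -0.004110²) = 0.006858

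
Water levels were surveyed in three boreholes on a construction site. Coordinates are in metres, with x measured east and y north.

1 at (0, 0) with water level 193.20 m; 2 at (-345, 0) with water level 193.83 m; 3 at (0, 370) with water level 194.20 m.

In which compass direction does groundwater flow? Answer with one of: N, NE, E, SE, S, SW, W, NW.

SE

∂h/∂x = (193.83 − 193.20) / (-345 − 0) = -0.001826
∂h/∂y = (194.20 − 193.20) / (370 − 0) = +0.002703
Flow = −∇h = (+0.001826 east, -0.002703 north), which points southeast.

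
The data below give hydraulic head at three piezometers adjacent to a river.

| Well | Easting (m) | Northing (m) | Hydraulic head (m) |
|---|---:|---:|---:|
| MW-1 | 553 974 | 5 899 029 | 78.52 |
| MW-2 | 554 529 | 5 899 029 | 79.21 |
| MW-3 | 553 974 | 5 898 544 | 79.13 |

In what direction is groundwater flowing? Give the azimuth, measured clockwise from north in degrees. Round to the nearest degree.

∂h/∂x = (79.21 − 78.52) / (554529 − 553974) = +0.001243
∂h/∂y = (79.13 − 78.52) / (5898544 − 5899029) = -0.001258
Flow direction (−∇h) has components (-0.001243 E, +0.001258 N).
Azimuth = atan2(E, N) = atan2(-0.001243, +0.001258) = 315.3° ≈ 315°.

315°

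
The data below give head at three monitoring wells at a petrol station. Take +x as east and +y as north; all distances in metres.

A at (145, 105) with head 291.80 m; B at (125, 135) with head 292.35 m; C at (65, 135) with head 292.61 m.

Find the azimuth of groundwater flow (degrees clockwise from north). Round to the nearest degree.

With h = a·x + b·y + c and A as origin, the differences give:
  (-20)·a + 30·b = +0.55
  (-80)·a + 30·b = +0.81
Eliminate b (×30 and ×30, subtract): 1800·a = -7.800 → a = ∂h/∂x = -0.004333
Back-substitute: b = ∂h/∂y = +0.01544.
Flow direction (−∇h) has components (+0.004333 E, -0.01544 N).
Azimuth = atan2(E, N) = atan2(+0.004333, -0.01544) = 164.3° ≈ 164°.

164°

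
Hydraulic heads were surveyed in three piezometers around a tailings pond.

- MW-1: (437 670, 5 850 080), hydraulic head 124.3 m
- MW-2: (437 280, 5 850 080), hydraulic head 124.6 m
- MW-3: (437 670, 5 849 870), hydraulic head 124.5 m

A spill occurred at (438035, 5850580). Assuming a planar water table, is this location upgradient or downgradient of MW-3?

∂h/∂x = (124.6 − 124.3) / (437280 − 437670) = -0.0007692
∂h/∂y = (124.5 − 124.3) / (5849870 − 5850080) = -0.0009524
Head at (438035, 5850580) = 124.3 + (-0.0007692)·(365) + (-0.0009524)·(500) = 123.54 m.
That is lower than the 124.5 m at MW-3, so the point is downgradient.

downgradient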